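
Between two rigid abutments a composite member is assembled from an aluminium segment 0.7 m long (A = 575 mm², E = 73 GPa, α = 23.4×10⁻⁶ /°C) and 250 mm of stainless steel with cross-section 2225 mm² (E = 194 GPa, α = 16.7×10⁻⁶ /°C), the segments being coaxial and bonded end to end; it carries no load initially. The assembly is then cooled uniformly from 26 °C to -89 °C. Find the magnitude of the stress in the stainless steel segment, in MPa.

If the supports were absent, the total length change would be Σ αᵢΔT Lᵢ = 23.4×10⁻⁶×115×700 + 16.7×10⁻⁶×115×250 = 2.364 mm.
The walls prevent any net length change, so an axial force P (same in every segment) develops. Compatibility: P · Σ Lᵢ/(AᵢEᵢ) = δ_free.
Σ Lᵢ/(AᵢEᵢ) = 700/(575×73×10³) + 250/(2225×194×10³) = 1.726×10⁻⁵ mm/N.
So P = 2.364 / 1.726×10⁻⁵ = 137 kN, tensile.
σ_{stainless steel} = P / A = 137000 / 2225 = 61.57 MPa.

σ ≈ 61.6 MPa (tensile)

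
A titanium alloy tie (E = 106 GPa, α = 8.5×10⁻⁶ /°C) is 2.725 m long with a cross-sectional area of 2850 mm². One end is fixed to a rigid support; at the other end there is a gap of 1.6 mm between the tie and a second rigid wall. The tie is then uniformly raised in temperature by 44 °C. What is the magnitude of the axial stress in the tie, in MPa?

Free thermal elongation = αΔT L = 8.5×10⁻⁶ × 44 × 2725 = 1.019 mm.
Since δ_free = 1.02 mm is less than the 1.6 mm gap, the tie never touches the wall. No axial force develops.

σ ≈ 0 MPa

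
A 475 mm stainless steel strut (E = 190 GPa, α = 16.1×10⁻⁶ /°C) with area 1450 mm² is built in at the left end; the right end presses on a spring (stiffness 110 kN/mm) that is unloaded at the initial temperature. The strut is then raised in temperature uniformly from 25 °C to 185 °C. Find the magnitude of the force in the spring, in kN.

P ≈ 113 kN

The unrestrained thermal change is αΔT L = 16.1×10⁻⁶ × 160 × 475 = 1.224 mm.
With a force P in the spring, the elastic change of the strut is PL/(AE) and that of the spring is P/k; compatibility requires their sum to equal δ_free.
So P = δ_free / [L/(AE) + 1/k] = 1.224 / [ 475/(1450×190×10³) + 1/(110×10³) ].
P = 1.224 / 1.082×10⁻⁵ = 113100 N.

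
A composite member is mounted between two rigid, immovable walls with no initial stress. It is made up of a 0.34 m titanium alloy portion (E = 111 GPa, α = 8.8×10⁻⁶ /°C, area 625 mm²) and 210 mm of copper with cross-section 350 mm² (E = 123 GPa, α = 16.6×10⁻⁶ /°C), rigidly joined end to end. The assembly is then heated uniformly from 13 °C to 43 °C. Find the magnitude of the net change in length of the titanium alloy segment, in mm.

|ΔL| ≈ 0.00764 mm

With the walls removed the bar would change length by δ_free = Σ αᵢΔT Lᵢ = 8.8×10⁻⁶×30×340 + 16.6×10⁻⁶×30×210 = 0.1943 mm.
The rigid supports impose zero overall length change; the single axial force P common to all segments must satisfy P Σ Lᵢ/(AᵢEᵢ) = δ_free.
The series flexibility is Σ Lᵢ/(AᵢEᵢ) = 340/(625×111×10³) + 210/(350×123×10³) = 9.779×10⁻⁶ mm/N.
So P = 0.1943 / 9.779×10⁻⁶ = 19.87 kN, compressive.
For the titanium alloy segment, free thermal change = 8.8×10⁻⁶×30×340 = 0.08976 mm and elastic change from P = 19870×340/(625×111×10³) = 0.0974 mm; these oppose, so the net change is 0.00764 mm (segment shortens).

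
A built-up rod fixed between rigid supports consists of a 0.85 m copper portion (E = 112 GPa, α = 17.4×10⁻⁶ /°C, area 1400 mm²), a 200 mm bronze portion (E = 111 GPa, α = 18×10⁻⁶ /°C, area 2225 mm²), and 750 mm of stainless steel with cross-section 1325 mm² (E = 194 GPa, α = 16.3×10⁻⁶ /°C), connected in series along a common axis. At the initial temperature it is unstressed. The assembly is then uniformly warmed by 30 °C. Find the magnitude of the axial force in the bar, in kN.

With the walls removed the bar would change length by δ_free = Σ αᵢΔT Lᵢ = 17.4×10⁻⁶×30×850 + 18×10⁻⁶×30×200 + 16.3×10⁻⁶×30×750 = 0.9184 mm.
Since the ends are fixed, an axial force P builds up, equal in every segment, with P · Σ Lᵢ/(AᵢEᵢ) = δ_free.
The series flexibility is Σ Lᵢ/(AᵢEᵢ) = 850/(1400×112×10³) + 200/(2225×111×10³) + 750/(1325×194×10³) = 9.148×10⁻⁶ mm/N.
Hence P = δ_free / Σ(L/AE) = 0.9184/9.148×10⁻⁶ = 100.4 kN (compressive).

P ≈ 100 kN (compressive)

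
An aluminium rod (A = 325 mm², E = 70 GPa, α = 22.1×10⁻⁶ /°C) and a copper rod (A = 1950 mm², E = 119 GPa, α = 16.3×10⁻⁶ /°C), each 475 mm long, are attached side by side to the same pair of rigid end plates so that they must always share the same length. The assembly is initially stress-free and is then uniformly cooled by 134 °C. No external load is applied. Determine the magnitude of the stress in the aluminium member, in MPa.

Both members must finish at the same length. With the larger α, the aluminium tends to over-contract; the plates restrain it, putting the aluminium in tension and the copper in compression. With no external load the two internal forces are equal and opposite, magnitude P.
Compatibility of the two members (thermal + elastic change equal): (α₁ − α₂)ΔT = P·[1/(A₁E₁) + 1/(A₂E₂)].
|α₁ − α₂|·ΔT = 5.8×10⁻⁶ × 134 = 0.0007772.
1/(A₁E₁) + 1/(A₂E₂) = 1/(325×70×10³) + 1/(1950×119×10³) = 4.827×10⁻⁸ N⁻¹.
P = 0.0007772 / 4.827×10⁻⁸ = 16100 N = 16.1 kN.
σ_{aluminium} = P/A₁ = 16100/325 = 49.55 MPa, tensile.

σ ≈ 49.5 MPa (tensile)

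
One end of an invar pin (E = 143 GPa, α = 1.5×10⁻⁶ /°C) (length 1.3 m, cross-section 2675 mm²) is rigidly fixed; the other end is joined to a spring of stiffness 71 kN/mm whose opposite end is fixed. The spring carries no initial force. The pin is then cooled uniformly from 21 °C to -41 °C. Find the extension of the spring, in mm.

δ ≈ 0.0974 mm

If the spring were absent the pin would shorten by αΔT L = 1.5×10⁻⁶ × 62 × 1300 = 0.1209 mm.
Let P be the tensile force in the spring. The pin extends elastically by PL/(AE) and the spring stretches by P/k; together these equal δ_free.
P [ L/(AE) + 1/k ] = δ_free → P [ 1300/(2675×143×10³) + 1/(71×10³) ] = 0.1209.
P = 0.1209 / 1.748×10⁻⁵ = 6915 N.
Spring extension = P/k = 6915/(71×10³) = 0.0974 mm.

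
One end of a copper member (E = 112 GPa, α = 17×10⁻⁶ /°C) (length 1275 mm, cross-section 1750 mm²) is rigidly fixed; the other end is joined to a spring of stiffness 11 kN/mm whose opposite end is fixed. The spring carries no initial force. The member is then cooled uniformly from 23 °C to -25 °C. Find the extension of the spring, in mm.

δ ≈ 0.971 mm

The unrestrained thermal change is αΔT L = 17×10⁻⁶ × 48 × 1275 = 1.04 mm.
Let P be the tensile force in the spring. The member extends elastically by PL/(AE) and the spring stretches by P/k; together these equal δ_free.
So P = δ_free / [L/(AE) + 1/k] = 1.04 / [ 1275/(1750×112×10³) + 1/(11×10³) ].
P = 1.04 / 9.741×10⁻⁵ = 10680 N.
Spring extension = P/k = 10680/(11×10³) = 0.9709 mm.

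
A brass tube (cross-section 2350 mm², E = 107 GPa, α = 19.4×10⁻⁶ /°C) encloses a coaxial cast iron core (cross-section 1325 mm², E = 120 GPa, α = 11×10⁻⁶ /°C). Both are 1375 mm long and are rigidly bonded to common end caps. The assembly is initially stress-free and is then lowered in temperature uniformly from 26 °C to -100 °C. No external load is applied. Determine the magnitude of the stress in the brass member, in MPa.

σ ≈ 43.9 MPa (tensile)

The brass has the larger α, so on cooling it would change length more than the cast iron if both were free. The rigid plates force a common final length, so the brass is put into tension and the cast iron into compression, with equal and opposite forces P (no external load).
Compatibility of the two members (thermal + elastic change equal): (α₁ − α₂)ΔT = P·[1/(A₁E₁) + 1/(A₂E₂)].
|α₁ − α₂|·ΔT = 8.4×10⁻⁶ × 126 = 0.001058.
1/(A₁E₁) + 1/(A₂E₂) = 1/(2350×107×10³) + 1/(1325×120×10³) = 1.027×10⁻⁸ N⁻¹.
So P = 0.001058 / 1.027×10⁻⁸ = 103.1 kN.
σ_{brass} = P/A₁ = 103100/2350 = 43.87 MPa, tensile.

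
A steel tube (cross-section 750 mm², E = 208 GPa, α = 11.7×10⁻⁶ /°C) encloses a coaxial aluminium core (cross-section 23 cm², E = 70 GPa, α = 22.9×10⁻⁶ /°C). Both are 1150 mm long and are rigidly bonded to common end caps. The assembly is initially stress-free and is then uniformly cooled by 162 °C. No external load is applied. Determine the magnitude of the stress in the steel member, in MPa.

σ ≈ 192 MPa (compressive)

Both members must finish at the same length. With the larger α, the aluminium tends to over-contract; the plates restrain it, putting the aluminium in tension and the steel in compression. With no external load the two internal forces are equal and opposite, magnitude P.
Compatibility of the two members (thermal + elastic change equal): (α₁ − α₂)ΔT = P·[1/(A₁E₁) + 1/(A₂E₂)].
|α₁ − α₂|·ΔT = 11.2×10⁻⁶ × 162 = 0.001814.
1/(A₁E₁) + 1/(A₂E₂) = 1/(750×208×10³) + 1/(2300×70×10³) = 1.262×10⁻⁸ N⁻¹.
P = 0.001814 / 1.262×10⁻⁸ = 143800 N = 143.8 kN.
σ_{steel} = P/A₁ = 143800/750 = 191.7 MPa, compressive.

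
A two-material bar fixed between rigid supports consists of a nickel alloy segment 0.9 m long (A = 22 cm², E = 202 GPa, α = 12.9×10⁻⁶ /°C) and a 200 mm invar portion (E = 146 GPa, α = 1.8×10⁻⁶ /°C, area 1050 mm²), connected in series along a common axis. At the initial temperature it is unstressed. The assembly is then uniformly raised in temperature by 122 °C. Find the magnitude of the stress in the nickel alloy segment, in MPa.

σ ≈ 199 MPa (compressive)

With the walls removed the bar would change length by δ_free = Σ αᵢΔT Lᵢ = 12.9×10⁻⁶×122×900 + 1.8×10⁻⁶×122×200 = 1.46 mm.
The rigid supports impose zero overall length change; the single axial force P common to all segments must satisfy P Σ Lᵢ/(AᵢEᵢ) = δ_free.
The series flexibility is Σ Lᵢ/(AᵢEᵢ) = 900/(2200×202×10³) + 200/(1050×146×10³) = 3.33×10⁻⁶ mm/N.
Hence P = δ_free / Σ(L/AE) = 1.46/3.33×10⁻⁶ = 438.6 kN (compressive).
σ_{nickel alloy} = P / A = 438600 / 2200 = 199.3 MPa.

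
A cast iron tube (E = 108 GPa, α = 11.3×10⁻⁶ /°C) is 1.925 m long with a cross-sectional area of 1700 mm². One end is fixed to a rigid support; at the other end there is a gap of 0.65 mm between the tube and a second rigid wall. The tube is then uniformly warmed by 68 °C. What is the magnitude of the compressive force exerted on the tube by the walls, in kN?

P ≈ 79.1 kN

Unrestrained expansion: δ_free = αΔT L = 11.3×10⁻⁶ × 68 × 1925 = 1.479 mm.
This exceeds the 0.65 mm gap, so the wall pushes back. The portion of expansion that must be recovered elastically is δ_free − gap = 1.479 − 0.65 = 0.8292 mm.
Compatibility: PL/(AE) = 0.8292 mm, so σ = P/A = E × (0.8292/1925) = 46.52 MPa.
Force on the wall = σA = 46.52 × 1700 mm² = 79.08 kN.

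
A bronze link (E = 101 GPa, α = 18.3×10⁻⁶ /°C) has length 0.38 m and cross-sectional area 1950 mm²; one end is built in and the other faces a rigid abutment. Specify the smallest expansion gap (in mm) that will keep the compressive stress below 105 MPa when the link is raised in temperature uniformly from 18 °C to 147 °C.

g ≈ 0.502 mm

With no wall the link would lengthen by αΔT L = 18.3×10⁻⁶ × 129 × 380 = 0.8971 mm.
A stress of 105 MPa corresponds to the wall pushing the link back by σL/E = 105×380/(101×10³) = 0.395 mm.
The gap must absorb the remainder: g_min = 0.8971 − 0.395 = 0.502 mm.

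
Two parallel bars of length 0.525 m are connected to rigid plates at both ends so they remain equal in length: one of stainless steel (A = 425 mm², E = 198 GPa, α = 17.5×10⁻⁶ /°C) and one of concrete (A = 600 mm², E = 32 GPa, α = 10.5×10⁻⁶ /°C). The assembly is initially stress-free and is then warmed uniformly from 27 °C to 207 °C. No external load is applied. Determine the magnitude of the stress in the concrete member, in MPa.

Equilibrium of a rigid end plate with no external load gives equal and opposite internal forces ±P in the two members. Since α_{stainless steel} > α_{concrete}, heating drives the stainless steel into compression and the concrete into tension.
Compatibility of the two members (thermal + elastic change equal): (α₁ − α₂)ΔT = P·[1/(A₁E₁) + 1/(A₂E₂)].
|α₁ − α₂|·ΔT = 7×10⁻⁶ × 180 = 0.00126.
1/(A₁E₁) + 1/(A₂E₂) = 1/(425×198×10³) + 1/(600×32×10³) = 6.397×10⁻⁸ N⁻¹.
So P = 0.00126 / 6.397×10⁻⁸ = 19.7 kN.
σ_{concrete} = P/A₂ = 19700/600 = 32.83 MPa, tensile.

σ ≈ 32.8 MPa (tensile)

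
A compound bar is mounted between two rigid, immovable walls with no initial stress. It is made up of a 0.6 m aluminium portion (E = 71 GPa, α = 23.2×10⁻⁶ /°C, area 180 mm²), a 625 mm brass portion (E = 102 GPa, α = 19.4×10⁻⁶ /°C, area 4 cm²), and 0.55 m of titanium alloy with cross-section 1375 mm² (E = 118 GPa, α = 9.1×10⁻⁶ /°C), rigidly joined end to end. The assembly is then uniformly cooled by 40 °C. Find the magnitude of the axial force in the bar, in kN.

P ≈ 18.9 kN (tensile)

If the supports were absent, the total length change would be Σ αᵢΔT Lᵢ = 23.2×10⁻⁶×40×600 + 19.4×10⁻⁶×40×625 + 9.1×10⁻⁶×40×550 = 1.242 mm.
The walls prevent any net length change, so an axial force P (same in every segment) develops. Compatibility: P · Σ Lᵢ/(AᵢEᵢ) = δ_free.
The series flexibility is Σ Lᵢ/(AᵢEᵢ) = 600/(180×71×10³) + 625/(400×102×10³) + 550/(1375×118×10³) = 6.566×10⁻⁵ mm/N.
P = 1.242 / 6.566×10⁻⁵ = 18920 N = 18.92 kN, tensile.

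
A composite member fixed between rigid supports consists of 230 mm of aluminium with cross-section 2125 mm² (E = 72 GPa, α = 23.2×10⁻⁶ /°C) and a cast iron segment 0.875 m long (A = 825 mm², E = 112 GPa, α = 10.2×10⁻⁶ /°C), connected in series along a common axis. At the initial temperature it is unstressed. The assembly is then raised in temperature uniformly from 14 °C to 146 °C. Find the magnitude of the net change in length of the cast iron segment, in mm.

If the supports were absent, the total length change would be Σ αᵢΔT Lᵢ = 23.2×10⁻⁶×132×230 + 10.2×10⁻⁶×132×875 = 1.882 mm.
The walls prevent any net length change, so an axial force P (same in every segment) develops. Compatibility: P · Σ Lᵢ/(AᵢEᵢ) = δ_free.
Σ Lᵢ/(AᵢEᵢ) = 230/(2125×72×10³) + 875/(825×112×10³) = 1.097×10⁻⁵ mm/N.
Hence P = δ_free / Σ(L/AE) = 1.882/1.097×10⁻⁵ = 171.6 kN (compressive).
For the cast iron segment, free thermal change = 10.2×10⁻⁶×132×875 = 1.178 mm and elastic change from P = 171600×875/(825×112×10³) = 1.625 mm; these oppose, so the net change is 0.446 mm (segment shortens).

|ΔL| ≈ 0.446 mm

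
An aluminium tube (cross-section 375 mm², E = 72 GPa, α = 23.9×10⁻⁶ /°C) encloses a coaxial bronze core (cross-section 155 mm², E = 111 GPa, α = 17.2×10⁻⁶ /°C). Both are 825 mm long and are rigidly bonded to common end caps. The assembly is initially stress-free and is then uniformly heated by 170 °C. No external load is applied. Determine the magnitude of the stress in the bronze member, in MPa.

σ ≈ 77.2 MPa (tensile)

The aluminium has the larger α, so on heating it would change length more than the bronze if both were free. The rigid plates force a common final length, so the aluminium is put into compression and the bronze into tension, with equal and opposite forces P (no external load).
Setting the final lengths equal and cancelling L: (α₁ − α₂)ΔT = P/(A₁E₁) + P/(A₂E₂).
|α₁ − α₂|·ΔT = 6.7×10⁻⁶ × 170 = 0.001139.
1/(A₁E₁) + 1/(A₂E₂) = 1/(375×72×10³) + 1/(155×111×10³) = 9.516×10⁻⁸ N⁻¹.
So P = 0.001139 / 9.516×10⁻⁸ = 11.97 kN.
σ_{bronze} = P/A₂ = 11970/155 = 77.22 MPa, tensile.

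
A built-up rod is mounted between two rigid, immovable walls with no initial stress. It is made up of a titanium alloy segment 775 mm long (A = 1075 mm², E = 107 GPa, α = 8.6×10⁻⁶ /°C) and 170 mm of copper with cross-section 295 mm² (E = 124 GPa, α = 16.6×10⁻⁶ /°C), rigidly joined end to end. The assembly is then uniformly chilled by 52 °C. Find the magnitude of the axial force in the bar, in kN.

If the supports were absent, the total length change would be Σ αᵢΔT Lᵢ = 8.6×10⁻⁶×52×775 + 16.6×10⁻⁶×52×170 = 0.4933 mm.
Since the ends are fixed, an axial force P builds up, equal in every segment, with P · Σ Lᵢ/(AᵢEᵢ) = δ_free.
The series flexibility is Σ Lᵢ/(AᵢEᵢ) = 775/(1075×107×10³) + 170/(295×124×10³) = 1.139×10⁻⁵ mm/N.
P = 0.4933 / 1.139×10⁻⁵ = 43330 N = 43.33 kN, tensile.

P ≈ 43.3 kN (tensile)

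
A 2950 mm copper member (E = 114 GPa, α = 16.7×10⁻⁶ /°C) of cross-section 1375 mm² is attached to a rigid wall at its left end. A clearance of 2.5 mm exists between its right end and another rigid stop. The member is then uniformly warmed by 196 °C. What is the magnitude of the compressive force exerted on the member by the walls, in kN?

P ≈ 380 kN

Unrestrained expansion: δ_free = αΔT L = 16.7×10⁻⁶ × 196 × 2950 = 9.656 mm.
The gap closes (δ_free > 2.5 mm) and the wall then resists a further 9.656 − 2.5 = 7.156 mm of expansion.
That suppressed elongation corresponds to σ = E·Δ/L = 114×10³ × 7.156/2950 = 276.5 MPa.
P = σA = 276.5 × 1375 = 380.2 kN.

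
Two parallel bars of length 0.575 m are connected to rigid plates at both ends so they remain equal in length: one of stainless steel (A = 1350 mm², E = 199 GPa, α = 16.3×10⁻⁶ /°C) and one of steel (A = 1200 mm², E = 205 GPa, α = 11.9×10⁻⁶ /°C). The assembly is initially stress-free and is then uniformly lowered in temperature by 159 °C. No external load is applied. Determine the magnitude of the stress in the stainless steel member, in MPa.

σ ≈ 66.5 MPa (tensile)

Both members must finish at the same length. With the larger α, the stainless steel tends to over-contract; the plates restrain it, putting the stainless steel in tension and the steel in compression. With no external load the two internal forces are equal and opposite, magnitude P.
Equating the net (thermal + elastic) strains gives |α₁ − α₂|·ΔT = P·[1/(A₁E₁) + 1/(A₂E₂)].
|α₁ − α₂|·ΔT = 4.4×10⁻⁶ × 159 = 0.0006996.
1/(A₁E₁) + 1/(A₂E₂) = 1/(1350×199×10³) + 1/(1200×205×10³) = 7.787×10⁻⁹ N⁻¹.
So P = 0.0006996 / 7.787×10⁻⁹ = 89.84 kN.
σ_{stainless steel} = P/A₁ = 89840/1350 = 66.55 MPa, tensile.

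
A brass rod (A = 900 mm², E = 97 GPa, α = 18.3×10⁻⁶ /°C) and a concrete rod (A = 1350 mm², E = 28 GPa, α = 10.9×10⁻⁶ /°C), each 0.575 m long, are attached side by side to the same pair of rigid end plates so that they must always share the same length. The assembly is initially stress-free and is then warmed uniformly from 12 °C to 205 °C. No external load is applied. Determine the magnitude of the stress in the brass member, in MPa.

σ ≈ 41.9 MPa (compressive)

The brass has the larger α, so on heating it would change length more than the concrete if both were free. The rigid plates force a common final length, so the brass is put into compression and the concrete into tension, with equal and opposite forces P (no external load).
Equating the net (thermal + elastic) strains gives |α₁ − α₂|·ΔT = P·[1/(A₁E₁) + 1/(A₂E₂)].
|α₁ − α₂|·ΔT = 7.4×10⁻⁶ × 193 = 0.001428.
1/(A₁E₁) + 1/(A₂E₂) = 1/(900×97×10³) + 1/(1350×28×10³) = 3.791×10⁻⁸ N⁻¹.
P = 0.001428 / 3.791×10⁻⁸ = 37670 N = 37.67 kN.
σ_{brass} = P/A₁ = 37670/900 = 41.86 MPa, compressive.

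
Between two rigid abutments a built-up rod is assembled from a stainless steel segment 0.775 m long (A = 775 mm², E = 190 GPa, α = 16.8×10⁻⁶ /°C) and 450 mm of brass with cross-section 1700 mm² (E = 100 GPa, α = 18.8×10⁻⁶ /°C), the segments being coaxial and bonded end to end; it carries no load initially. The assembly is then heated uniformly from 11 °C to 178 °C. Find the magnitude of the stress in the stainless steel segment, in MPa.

If the supports were absent, the total length change would be Σ αᵢΔT Lᵢ = 16.8×10⁻⁶×167×775 + 18.8×10⁻⁶×167×450 = 3.587 mm.
Since the ends are fixed, an axial force P builds up, equal in every segment, with P · Σ Lᵢ/(AᵢEᵢ) = δ_free.
The series flexibility is Σ Lᵢ/(AᵢEᵢ) = 775/(775×190×10³) + 450/(1700×100×10³) = 7.91×10⁻⁶ mm/N.
Hence P = δ_free / Σ(L/AE) = 3.587/7.91×10⁻⁶ = 453.5 kN (compressive).
σ_{stainless steel} = P / A = 453500 / 775 = 585.1 MPa.

σ ≈ 585 MPa (compressive)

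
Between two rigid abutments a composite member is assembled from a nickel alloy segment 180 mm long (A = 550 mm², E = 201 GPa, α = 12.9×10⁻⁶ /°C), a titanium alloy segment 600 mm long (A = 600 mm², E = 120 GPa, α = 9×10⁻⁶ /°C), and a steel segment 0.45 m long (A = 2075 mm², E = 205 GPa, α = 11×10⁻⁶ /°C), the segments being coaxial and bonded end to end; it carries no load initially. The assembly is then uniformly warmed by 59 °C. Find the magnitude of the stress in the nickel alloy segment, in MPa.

σ ≈ 123 MPa (compressive)

If the supports were absent, the total length change would be Σ αᵢΔT Lᵢ = 12.9×10⁻⁶×59×180 + 9×10⁻⁶×59×600 + 11×10⁻⁶×59×450 = 0.7476 mm.
The walls prevent any net length change, so an axial force P (same in every segment) develops. Compatibility: P · Σ Lᵢ/(AᵢEᵢ) = δ_free.
The series flexibility is Σ Lᵢ/(AᵢEᵢ) = 180/(550×201×10³) + 600/(600×120×10³) + 450/(2075×205×10³) = 1.102×10⁻⁵ mm/N.
P = 0.7476 / 1.102×10⁻⁵ = 67850 N = 67.85 kN, compressive.
σ_{nickel alloy} = P / A = 67850 / 550 = 123.4 MPa.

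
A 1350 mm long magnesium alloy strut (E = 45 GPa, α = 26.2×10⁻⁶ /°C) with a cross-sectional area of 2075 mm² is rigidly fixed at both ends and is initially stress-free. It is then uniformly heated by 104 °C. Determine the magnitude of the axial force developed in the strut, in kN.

P ≈ 254 kN (compressive)

With zero net strain, σ = E·αΔT = 45 GPa × 26.2×10⁻⁶ × 104 = 122.6 MPa.
P = AEαΔT = 2075 × 45×10³ × 26.2×10⁻⁶ × 104 = 254.4 kN (compressive).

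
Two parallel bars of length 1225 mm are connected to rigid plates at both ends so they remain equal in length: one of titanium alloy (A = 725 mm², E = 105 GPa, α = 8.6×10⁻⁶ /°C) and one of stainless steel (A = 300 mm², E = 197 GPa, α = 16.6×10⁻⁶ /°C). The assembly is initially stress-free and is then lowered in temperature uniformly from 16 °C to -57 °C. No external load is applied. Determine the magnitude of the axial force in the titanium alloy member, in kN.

P ≈ 19.4 kN (compressive in the titanium alloy)

The stainless steel has the larger α, so on cooling it would change length more than the titanium alloy if both were free. The rigid plates force a common final length, so the stainless steel is put into tension and the titanium alloy into compression, with equal and opposite forces P (no external load).
Setting the final lengths equal and cancelling L: (α₁ − α₂)ΔT = P/(A₁E₁) + P/(A₂E₂).
|α₁ − α₂|·ΔT = 8×10⁻⁶ × 73 = 0.000584.
1/(A₁E₁) + 1/(A₂E₂) = 1/(725×105×10³) + 1/(300×197×10³) = 3.006×10⁻⁸ N⁻¹.
P = 0.000584 / 3.006×10⁻⁸ = 19430 N = 19.43 kN.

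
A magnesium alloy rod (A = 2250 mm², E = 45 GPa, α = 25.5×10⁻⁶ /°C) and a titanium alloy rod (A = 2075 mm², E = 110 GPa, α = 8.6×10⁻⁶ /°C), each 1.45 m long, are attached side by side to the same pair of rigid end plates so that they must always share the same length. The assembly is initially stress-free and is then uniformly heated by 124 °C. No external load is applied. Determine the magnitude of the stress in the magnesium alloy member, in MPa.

The magnesium alloy has the larger α, so on heating it would change length more than the titanium alloy if both were free. The rigid plates force a common final length, so the magnesium alloy is put into compression and the titanium alloy into tension, with equal and opposite forces P (no external load).
Setting the final lengths equal and cancelling L: (α₁ − α₂)ΔT = P/(A₁E₁) + P/(A₂E₂).
|α₁ − α₂|·ΔT = 16.9×10⁻⁶ × 124 = 0.002096.
1/(A₁E₁) + 1/(A₂E₂) = 1/(2250×45×10³) + 1/(2075×110×10³) = 1.426×10⁻⁸ N⁻¹.
So P = 0.002096 / 1.426×10⁻⁸ = 147 kN.
σ_{magnesium alloy} = P/A₁ = 147000/2250 = 65.32 MPa, compressive.

σ ≈ 65.3 MPa (compressive)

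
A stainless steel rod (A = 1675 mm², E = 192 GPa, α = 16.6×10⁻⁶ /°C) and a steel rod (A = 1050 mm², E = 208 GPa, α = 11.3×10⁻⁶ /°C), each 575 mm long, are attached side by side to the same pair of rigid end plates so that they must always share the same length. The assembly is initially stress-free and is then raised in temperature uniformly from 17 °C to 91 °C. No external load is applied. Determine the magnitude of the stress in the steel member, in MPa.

Equilibrium of a rigid end plate with no external load gives equal and opposite internal forces ±P in the two members. Since α_{stainless steel} > α_{steel}, heating drives the stainless steel into compression and the steel into tension.
Compatibility of the two members (thermal + elastic change equal): (α₁ − α₂)ΔT = P·[1/(A₁E₁) + 1/(A₂E₂)].
|α₁ − α₂|·ΔT = 5.3×10⁻⁶ × 74 = 0.0003922.
1/(A₁E₁) + 1/(A₂E₂) = 1/(1675×192×10³) + 1/(1050×208×10³) = 7.688×10⁻⁹ N⁻¹.
So P = 0.0003922 / 7.688×10⁻⁹ = 51.01 kN.
σ_{steel} = P/A₂ = 51010/1050 = 48.58 MPa, tensile.

σ ≈ 48.6 MPa (tensile)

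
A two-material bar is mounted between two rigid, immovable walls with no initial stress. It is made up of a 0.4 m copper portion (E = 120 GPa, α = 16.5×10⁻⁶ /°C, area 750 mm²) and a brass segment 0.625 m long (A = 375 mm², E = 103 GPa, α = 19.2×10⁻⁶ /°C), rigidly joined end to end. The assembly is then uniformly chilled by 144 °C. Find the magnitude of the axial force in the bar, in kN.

P ≈ 130 kN (tensile)

With the walls removed the bar would change length by δ_free = Σ αᵢΔT Lᵢ = 16.5×10⁻⁶×144×400 + 19.2×10⁻⁶×144×625 = 2.678 mm.
Since the ends are fixed, an axial force P builds up, equal in every segment, with P · Σ Lᵢ/(AᵢEᵢ) = δ_free.
Σ Lᵢ/(AᵢEᵢ) = 400/(750×120×10³) + 625/(375×103×10³) = 2.063×10⁻⁵ mm/N.
P = 2.678 / 2.063×10⁻⁵ = 129900 N = 129.9 kN, tensile.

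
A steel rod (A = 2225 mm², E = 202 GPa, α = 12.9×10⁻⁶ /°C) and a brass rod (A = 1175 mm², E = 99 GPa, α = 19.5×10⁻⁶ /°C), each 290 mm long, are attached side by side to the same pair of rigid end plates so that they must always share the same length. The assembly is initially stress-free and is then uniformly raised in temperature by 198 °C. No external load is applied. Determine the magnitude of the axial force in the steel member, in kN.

The brass has the larger α, so on heating it would change length more than the steel if both were free. The rigid plates force a common final length, so the brass is put into compression and the steel into tension, with equal and opposite forces P (no external load).
Setting the final lengths equal and cancelling L: (α₁ − α₂)ΔT = P/(A₁E₁) + P/(A₂E₂).
|α₁ − α₂|·ΔT = 6.6×10⁻⁶ × 198 = 0.001307.
1/(A₁E₁) + 1/(A₂E₂) = 1/(2225×202×10³) + 1/(1175×99×10³) = 1.082×10⁻⁸ N⁻¹.
So P = 0.001307 / 1.082×10⁻⁸ = 120.8 kN.

P ≈ 121 kN (tensile in the steel)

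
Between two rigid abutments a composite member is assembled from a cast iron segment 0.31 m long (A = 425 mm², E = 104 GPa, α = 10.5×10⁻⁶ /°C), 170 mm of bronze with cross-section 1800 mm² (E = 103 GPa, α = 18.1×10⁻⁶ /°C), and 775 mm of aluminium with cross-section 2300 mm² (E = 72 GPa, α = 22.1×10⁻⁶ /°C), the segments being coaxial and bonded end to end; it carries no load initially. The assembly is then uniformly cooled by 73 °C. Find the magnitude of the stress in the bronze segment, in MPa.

σ ≈ 75.4 MPa (tensile)

If the supports were absent, the total length change would be Σ αᵢΔT Lᵢ = 10.5×10⁻⁶×73×310 + 18.1×10⁻⁶×73×170 + 22.1×10⁻⁶×73×775 = 1.713 mm.
The rigid supports impose zero overall length change; the single axial force P common to all segments must satisfy P Σ Lᵢ/(AᵢEᵢ) = δ_free.
The series flexibility is Σ Lᵢ/(AᵢEᵢ) = 310/(425×104×10³) + 170/(1800×103×10³) + 775/(2300×72×10³) = 1.261×10⁻⁵ mm/N.
Hence P = δ_free / Σ(L/AE) = 1.713/1.261×10⁻⁵ = 135.8 kN (tensile).
σ_{bronze} = P / A = 135800 / 1800 = 75.45 MPa.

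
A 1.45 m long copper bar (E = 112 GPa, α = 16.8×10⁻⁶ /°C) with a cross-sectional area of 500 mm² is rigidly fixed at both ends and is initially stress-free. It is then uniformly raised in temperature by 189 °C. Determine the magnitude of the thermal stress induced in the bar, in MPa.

σ ≈ 356 MPa (compressive)

With length fixed, the mechanical strain must cancel the thermal strain αΔT = 16.8×10⁻⁶ × 189 = 3175.2×10⁻⁶.
Hence σ = E·αΔT = 112×10³ × 3175.2×10⁻⁶ = 355.6 MPa, compressive.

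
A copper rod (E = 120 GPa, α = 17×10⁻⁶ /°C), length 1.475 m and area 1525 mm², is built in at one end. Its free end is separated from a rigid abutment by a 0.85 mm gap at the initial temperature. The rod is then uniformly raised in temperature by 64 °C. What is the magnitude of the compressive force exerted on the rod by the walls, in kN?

Free thermal elongation = αΔT L = 17×10⁻⁶ × 64 × 1475 = 1.605 mm.
This exceeds the 0.85 mm gap, so the wall pushes back. The portion of expansion that must be recovered elastically is δ_free − gap = 1.605 − 0.85 = 0.7548 mm.
So σ = E(δ_free − g)/L = 120×10³ × 0.7548/1475 = 61.41 MPa.
Force on the wall = σA = 61.41 × 1525 mm² = 93.65 kN.

P ≈ 93.6 kN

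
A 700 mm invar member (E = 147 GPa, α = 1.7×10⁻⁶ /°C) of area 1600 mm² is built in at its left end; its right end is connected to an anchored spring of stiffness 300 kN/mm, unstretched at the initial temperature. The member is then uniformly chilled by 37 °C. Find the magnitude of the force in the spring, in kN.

P ≈ 6.98 kN

If the spring were absent the member would shorten by αΔT L = 1.7×10⁻⁶ × 37 × 700 = 0.04403 mm.
Let P be the tensile force in the spring. The member extends elastically by PL/(AE) and the spring stretches by P/k; together these equal δ_free.
P [ L/(AE) + 1/k ] = δ_free → P [ 700/(1600×147×10³) + 1/(300×10³) ] = 0.04403.
P = 0.04403 / 6.31×10⁻⁶ = 6978 N.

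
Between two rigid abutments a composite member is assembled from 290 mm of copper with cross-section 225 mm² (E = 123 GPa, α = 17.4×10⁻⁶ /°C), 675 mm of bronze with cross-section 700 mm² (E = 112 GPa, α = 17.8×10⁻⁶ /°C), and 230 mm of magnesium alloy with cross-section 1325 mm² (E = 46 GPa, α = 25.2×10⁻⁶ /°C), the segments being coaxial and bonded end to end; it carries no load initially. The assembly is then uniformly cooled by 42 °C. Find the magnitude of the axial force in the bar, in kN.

P ≈ 42 kN (tensile)

Free thermal contraction of the whole bar: Σ αᵢΔT Lᵢ = 17.4×10⁻⁶×42×290 + 17.8×10⁻⁶×42×675 + 25.2×10⁻⁶×42×230 = 0.96 mm.
The walls prevent any net length change, so an axial force P (same in every segment) develops. Compatibility: P · Σ Lᵢ/(AᵢEᵢ) = δ_free.
The series flexibility is Σ Lᵢ/(AᵢEᵢ) = 290/(225×123×10³) + 675/(700×112×10³) + 230/(1325×46×10³) = 2.286×10⁻⁵ mm/N.
So P = 0.96 / 2.286×10⁻⁵ = 41.99 kN, tensile.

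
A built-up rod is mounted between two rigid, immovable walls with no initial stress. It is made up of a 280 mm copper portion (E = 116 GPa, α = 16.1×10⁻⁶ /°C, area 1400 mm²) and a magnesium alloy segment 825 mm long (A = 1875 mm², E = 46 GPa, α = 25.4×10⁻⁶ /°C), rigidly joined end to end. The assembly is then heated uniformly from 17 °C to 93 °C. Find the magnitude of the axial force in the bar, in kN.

P ≈ 171 kN (compressive)

If the supports were absent, the total length change would be Σ αᵢΔT Lᵢ = 16.1×10⁻⁶×76×280 + 25.4×10⁻⁶×76×825 = 1.935 mm.
The walls prevent any net length change, so an axial force P (same in every segment) develops. Compatibility: P · Σ Lᵢ/(AᵢEᵢ) = δ_free.
The series flexibility is Σ Lᵢ/(AᵢEᵢ) = 280/(1400×116×10³) + 825/(1875×46×10³) = 1.129×10⁻⁵ mm/N.
So P = 1.935 / 1.129×10⁻⁵ = 171.4 kN, compressive.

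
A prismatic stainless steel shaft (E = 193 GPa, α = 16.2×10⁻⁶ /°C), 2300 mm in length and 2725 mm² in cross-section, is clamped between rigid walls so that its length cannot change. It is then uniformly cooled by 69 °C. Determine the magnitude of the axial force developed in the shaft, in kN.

With zero net strain, σ = E·αΔT = 193 GPa × 16.2×10⁻⁶ × 69 = 215.7 MPa.
Then P = σA = 215.7 × 2725 mm² = 587.9 kN, tensile.

P ≈ 588 kN (tensile)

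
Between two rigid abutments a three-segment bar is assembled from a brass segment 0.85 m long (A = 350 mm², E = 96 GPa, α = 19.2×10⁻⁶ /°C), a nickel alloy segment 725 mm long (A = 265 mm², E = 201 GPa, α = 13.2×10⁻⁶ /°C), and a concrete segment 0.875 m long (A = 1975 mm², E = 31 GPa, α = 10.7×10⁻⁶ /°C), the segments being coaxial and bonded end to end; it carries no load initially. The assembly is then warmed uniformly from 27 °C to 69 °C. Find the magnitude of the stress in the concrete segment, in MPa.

Free thermal expansion of the whole bar: Σ αᵢΔT Lᵢ = 19.2×10⁻⁶×42×850 + 13.2×10⁻⁶×42×725 + 10.7×10⁻⁶×42×875 = 1.481 mm.
Since the ends are fixed, an axial force P builds up, equal in every segment, with P · Σ Lᵢ/(AᵢEᵢ) = δ_free.
Σ Lᵢ/(AᵢEᵢ) = 850/(350×96×10³) + 725/(265×201×10³) + 875/(1975×31×10³) = 5.32×10⁻⁵ mm/N.
Hence P = δ_free / Σ(L/AE) = 1.481/5.32×10⁻⁵ = 27.83 kN (compressive).
σ_{concrete} = P / A = 27830 / 1975 = 14.09 MPa.

σ ≈ 14.1 MPa (compressive)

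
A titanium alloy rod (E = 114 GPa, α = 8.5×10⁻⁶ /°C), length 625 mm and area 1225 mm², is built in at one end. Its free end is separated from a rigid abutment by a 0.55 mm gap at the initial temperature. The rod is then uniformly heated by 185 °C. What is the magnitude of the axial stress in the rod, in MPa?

Free thermal elongation = αΔT L = 8.5×10⁻⁶ × 185 × 625 = 0.9828 mm.
After closing the 0.55 mm clearance, 0.9828 − 0.55 = 0.4328 mm of expansion remains to be suppressed by the wall.
That suppressed elongation corresponds to σ = E·Δ/L = 114×10³ × 0.4328/625 = 78.94 MPa.

σ ≈ 78.9 MPa (compressive)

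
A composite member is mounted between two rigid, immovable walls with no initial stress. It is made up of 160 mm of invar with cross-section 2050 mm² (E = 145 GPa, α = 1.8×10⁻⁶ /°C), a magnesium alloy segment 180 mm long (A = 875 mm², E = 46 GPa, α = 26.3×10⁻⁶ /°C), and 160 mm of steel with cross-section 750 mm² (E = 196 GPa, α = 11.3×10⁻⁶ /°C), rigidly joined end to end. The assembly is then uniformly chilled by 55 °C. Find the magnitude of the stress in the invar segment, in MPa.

σ ≈ 30 MPa (tensile)

With the walls removed the bar would change length by δ_free = Σ αᵢΔT Lᵢ = 1.8×10⁻⁶×55×160 + 26.3×10⁻⁶×55×180 + 11.3×10⁻⁶×55×160 = 0.3756 mm.
The walls prevent any net length change, so an axial force P (same in every segment) develops. Compatibility: P · Σ Lᵢ/(AᵢEᵢ) = δ_free.
The series flexibility is Σ Lᵢ/(AᵢEᵢ) = 160/(2050×145×10³) + 180/(875×46×10³) + 160/(750×196×10³) = 6.099×10⁻⁶ mm/N.
P = 0.3756 / 6.099×10⁻⁶ = 61590 N = 61.59 kN, tensile.
σ_{invar} = P / A = 61590 / 2050 = 30.05 MPa.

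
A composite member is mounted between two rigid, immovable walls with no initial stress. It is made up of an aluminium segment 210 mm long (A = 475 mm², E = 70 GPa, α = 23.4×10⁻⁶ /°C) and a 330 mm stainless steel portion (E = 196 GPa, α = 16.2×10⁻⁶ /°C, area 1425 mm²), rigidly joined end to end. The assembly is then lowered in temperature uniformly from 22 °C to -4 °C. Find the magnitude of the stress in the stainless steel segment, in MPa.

σ ≈ 25 MPa (tensile)

If the supports were absent, the total length change would be Σ αᵢΔT Lᵢ = 23.4×10⁻⁶×26×210 + 16.2×10⁻⁶×26×330 = 0.2668 mm.
The walls prevent any net length change, so an axial force P (same in every segment) develops. Compatibility: P · Σ Lᵢ/(AᵢEᵢ) = δ_free.
The series flexibility is Σ Lᵢ/(AᵢEᵢ) = 210/(475×70×10³) + 330/(1425×196×10³) = 7.497×10⁻⁶ mm/N.
P = 0.2668 / 7.497×10⁻⁶ = 35580 N = 35.58 kN, tensile.
σ_{stainless steel} = P / A = 35580 / 1425 = 24.97 MPa.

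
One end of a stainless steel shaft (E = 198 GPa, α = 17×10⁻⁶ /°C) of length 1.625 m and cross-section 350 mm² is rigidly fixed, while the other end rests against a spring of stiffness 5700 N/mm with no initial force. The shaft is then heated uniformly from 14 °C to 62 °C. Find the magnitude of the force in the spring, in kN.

If the spring were absent the shaft would lengthen by αΔT L = 17×10⁻⁶ × 48 × 1625 = 1.326 mm.
With a force P in the spring, the elastic change of the shaft is PL/(AE) and that of the spring is P/k; compatibility requires their sum to equal δ_free.
So P = δ_free / [L/(AE) + 1/k] = 1.326 / [ 1625/(350×198×10³) + 1/(5700) ].
P = 1.326 / 0.0001989 = 6667 N.

P ≈ 6.67 kN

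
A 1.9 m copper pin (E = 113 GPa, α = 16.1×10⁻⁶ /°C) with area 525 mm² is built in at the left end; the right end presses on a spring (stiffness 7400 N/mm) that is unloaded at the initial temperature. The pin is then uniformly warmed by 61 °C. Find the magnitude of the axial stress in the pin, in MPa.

The unrestrained thermal change is αΔT L = 16.1×10⁻⁶ × 61 × 1900 = 1.866 mm.
With a force P in the spring, the elastic change of the pin is PL/(AE) and that of the spring is P/k; compatibility requires their sum to equal δ_free.
So P = δ_free / [L/(AE) + 1/k] = 1.866 / [ 1900/(525×113×10³) + 1/(7400) ].
P = 1.866 / 0.0001672 = 11160 N.
σ = P/A = 11160/525 = 21.26 MPa.

σ ≈ 21.3 MPa (compressive)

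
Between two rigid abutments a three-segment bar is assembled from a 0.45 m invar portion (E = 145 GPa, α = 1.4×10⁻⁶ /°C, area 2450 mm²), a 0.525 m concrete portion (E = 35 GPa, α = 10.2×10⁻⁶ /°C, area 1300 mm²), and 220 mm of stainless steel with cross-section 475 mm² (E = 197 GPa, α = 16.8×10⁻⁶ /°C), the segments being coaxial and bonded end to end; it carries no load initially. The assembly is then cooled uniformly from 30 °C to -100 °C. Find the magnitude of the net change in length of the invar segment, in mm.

If the supports were absent, the total length change would be Σ αᵢΔT Lᵢ = 1.4×10⁻⁶×130×450 + 10.2×10⁻⁶×130×525 + 16.8×10⁻⁶×130×220 = 1.259 mm.
The walls prevent any net length change, so an axial force P (same in every segment) develops. Compatibility: P · Σ Lᵢ/(AᵢEᵢ) = δ_free.
The series flexibility is Σ Lᵢ/(AᵢEᵢ) = 450/(2450×145×10³) + 525/(1300×35×10³) + 220/(475×197×10³) = 1.516×10⁻⁵ mm/N.
So P = 1.259 / 1.516×10⁻⁵ = 83.04 kN, tensile.
For the invar segment, free thermal change = 1.4×10⁻⁶×130×450 = 0.0819 mm and elastic change from P = 83040×450/(2450×145×10³) = 0.1052 mm; these oppose, so the net change is 0.0233 mm (segment lengthens).

|ΔL| ≈ 0.0233 mm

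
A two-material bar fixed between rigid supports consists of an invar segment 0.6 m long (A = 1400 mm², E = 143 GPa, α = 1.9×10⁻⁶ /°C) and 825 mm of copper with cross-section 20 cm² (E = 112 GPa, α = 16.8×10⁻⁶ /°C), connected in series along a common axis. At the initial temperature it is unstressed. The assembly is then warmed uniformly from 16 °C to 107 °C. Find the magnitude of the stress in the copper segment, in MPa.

Free thermal expansion of the whole bar: Σ αᵢΔT Lᵢ = 1.9×10⁻⁶×91×600 + 16.8×10⁻⁶×91×825 = 1.365 mm.
The rigid supports impose zero overall length change; the single axial force P common to all segments must satisfy P Σ Lᵢ/(AᵢEᵢ) = δ_free.
Σ Lᵢ/(AᵢEᵢ) = 600/(1400×143×10³) + 825/(2000×112×10³) = 6.68×10⁻⁶ mm/N.
P = 1.365 / 6.68×10⁻⁶ = 204300 N = 204.3 kN, compressive.
σ_{copper} = P / A = 204300 / 2000 = 102.2 MPa.

σ ≈ 102 MPa (compressive)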